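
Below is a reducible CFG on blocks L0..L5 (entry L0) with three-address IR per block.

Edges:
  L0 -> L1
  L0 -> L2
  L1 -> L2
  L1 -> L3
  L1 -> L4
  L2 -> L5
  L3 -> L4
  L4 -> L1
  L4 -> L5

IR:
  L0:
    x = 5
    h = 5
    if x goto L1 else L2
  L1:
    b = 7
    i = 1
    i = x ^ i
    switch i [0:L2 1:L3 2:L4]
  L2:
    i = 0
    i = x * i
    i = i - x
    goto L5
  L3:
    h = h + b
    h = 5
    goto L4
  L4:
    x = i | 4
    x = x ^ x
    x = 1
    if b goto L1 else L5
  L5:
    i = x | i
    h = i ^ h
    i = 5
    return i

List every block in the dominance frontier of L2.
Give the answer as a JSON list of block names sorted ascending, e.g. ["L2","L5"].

Answer: ["L5"]

Derivation:
idom tree: L1←L0 L2←L0 L3←L1 L4←L1 L5←L0
Dom at joins:
  L1: preds {L0,L4}: {L0} ∩ {L0,L1,L4} = {L0}; idom=L0
  L2: preds {L0,L1}: {L0} ∩ {L0,L1} = {L0}; idom=L0
  L4: preds {L1,L3}: {L0,L1} ∩ {L0,L1,L3} = {L0,L1}; idom=L1
  L5: preds {L2,L4}: {L0,L2} ∩ {L0,L1,L4} = {L0}; idom=L0

DF walk-up:
  L1←L0: walk · to L0
  L1←L4: walk L4→L1 to L0
  L2←L0: walk · to L0
  L2←L1: walk L1 to L0
  L4←L1: walk · to L1
  L4←L3: walk L3 to L1
  L5←L2: walk L2 to L0
  L5←L4: walk L4→L1 to L0
  DF(L0)=∅
  DF(L1)={L1,L2,L5}
  DF(L2)={L5}
  DF(L3)={L4}
  DF(L4)={L1,L5}
  DF(L5)=∅

DF(L2) = ["L5"]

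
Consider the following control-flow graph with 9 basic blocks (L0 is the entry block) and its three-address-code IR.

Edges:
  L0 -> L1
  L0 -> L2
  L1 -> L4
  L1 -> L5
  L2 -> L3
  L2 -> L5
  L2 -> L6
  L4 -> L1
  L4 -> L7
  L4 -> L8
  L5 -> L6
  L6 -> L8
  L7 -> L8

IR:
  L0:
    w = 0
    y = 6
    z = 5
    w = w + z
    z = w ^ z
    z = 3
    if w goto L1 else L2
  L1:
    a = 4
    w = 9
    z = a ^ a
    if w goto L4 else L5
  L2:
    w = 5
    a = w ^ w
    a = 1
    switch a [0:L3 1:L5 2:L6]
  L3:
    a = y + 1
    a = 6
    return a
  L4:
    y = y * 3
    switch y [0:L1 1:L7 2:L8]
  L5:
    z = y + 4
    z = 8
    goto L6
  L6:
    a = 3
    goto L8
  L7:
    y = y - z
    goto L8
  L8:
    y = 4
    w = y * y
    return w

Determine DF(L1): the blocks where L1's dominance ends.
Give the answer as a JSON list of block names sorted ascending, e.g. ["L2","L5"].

idom tree: L1←L0 L2←L0 L3←L2 L4←L1 L5←L0 L6←L0 L7←L4 L8←L0
Dom at joins:
  L1: preds {L0,L4}: {L0} ∩ {L0,L1,L4} = {L0}; idom=L0
  L5: preds {L1,L2}: {L0,L1} ∩ {L0,L2} = {L0}; idom=L0
  L6: preds {L2,L5}: {L0,L2} ∩ {L0,L5} = {L0}; idom=L0
  L8: preds {L4,L6,L7}: {L0,L1,L4} ∩ {L0,L6} ∩ {L0,L1,L4,L7} = {L0}; idom=L0

Frontier:
  L1←L0: walk · to L0
  L1←L4: walk L4→L1 to L0
  L5←L1: walk L1 to L0
  L5←L2: walk L2 to L0
  L6←L2: walk L2 to L0
  L6←L5: walk L5 to L0
  L8←L4: walk L4→L1 to L0
  L8←L6: walk L6 to L0
  L8←L7: walk L7→L4→L1 to L0
  DF(L0)=∅
  DF(L1)={L1,L5,L8}
  DF(L2)={L5,L6}
  DF(L3)=∅
  DF(L4)={L1,L8}
  DF(L5)={L6}
  DF(L6)={L8}
  DF(L7)={L8}
  DF(L8)=∅

DF(L1) = ["L1", "L5", "L8"]

Answer: ["L1", "L5", "L8"]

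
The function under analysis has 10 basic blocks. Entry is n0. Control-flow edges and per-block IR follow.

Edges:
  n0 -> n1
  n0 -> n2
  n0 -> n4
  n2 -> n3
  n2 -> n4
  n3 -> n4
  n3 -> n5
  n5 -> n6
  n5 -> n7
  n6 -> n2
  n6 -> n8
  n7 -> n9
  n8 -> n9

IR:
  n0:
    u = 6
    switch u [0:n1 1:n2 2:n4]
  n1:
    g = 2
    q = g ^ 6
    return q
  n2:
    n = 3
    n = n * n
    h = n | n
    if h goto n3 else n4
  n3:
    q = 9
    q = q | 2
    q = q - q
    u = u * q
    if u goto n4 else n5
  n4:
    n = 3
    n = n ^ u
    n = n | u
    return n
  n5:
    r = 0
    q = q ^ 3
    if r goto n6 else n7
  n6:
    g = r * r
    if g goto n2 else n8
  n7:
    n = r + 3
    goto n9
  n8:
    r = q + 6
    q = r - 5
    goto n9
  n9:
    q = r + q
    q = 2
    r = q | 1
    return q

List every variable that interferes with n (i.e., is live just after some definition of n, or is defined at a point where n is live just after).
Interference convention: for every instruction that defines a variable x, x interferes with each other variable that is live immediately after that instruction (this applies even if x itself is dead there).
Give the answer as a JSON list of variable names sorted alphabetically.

Per-block:
  n0: {u} / ∅
  n1: {g,q} / ∅
  n2: {h,n} / ∅
  n3: {q,u} / {u}
  n4: {n} / {u}
  n5: {q,r} / {q}
  n6: {g} / {r}
  n7: {n} / {r}
  n8: {q,r} / {q}
  n9: {q,r} / {q,r}

Backward fixpoint:
  n0 li=∅ lo={u}
  n1 li=∅ lo=∅
  n2 li={u} lo={u}
  n3 li={u} lo={q,u}
  n4 li={u} lo=∅
  n5 li={q,u} lo={q,r,u}
  n6 li={q,r,u} lo={q,u}
  n7 li={q,r} lo={q,r}
  n8 li={q} lo={q,r}
  n9 li={q,r} lo=∅

Interference:
  g↔{q,u}
  h↔{u}
  n↔{q,r,u}
  q↔{g,n,r,u}
  r↔{n,q,u}
  u↔{g,h,n,q,r}

N(n) = ["q", "r", "u"]

Answer: ["q", "r", "u"]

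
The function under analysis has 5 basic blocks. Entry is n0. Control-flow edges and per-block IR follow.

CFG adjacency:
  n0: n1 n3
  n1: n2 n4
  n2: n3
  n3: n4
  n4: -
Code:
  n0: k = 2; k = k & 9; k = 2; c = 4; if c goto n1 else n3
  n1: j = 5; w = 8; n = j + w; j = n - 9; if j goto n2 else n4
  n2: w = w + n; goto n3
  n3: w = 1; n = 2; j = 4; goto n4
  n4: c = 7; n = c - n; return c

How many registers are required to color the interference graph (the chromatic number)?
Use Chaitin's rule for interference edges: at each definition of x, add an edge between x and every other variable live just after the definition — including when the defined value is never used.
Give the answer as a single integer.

Per-block:
  n0: def={c,k} ue=∅
  n1: def={j,n,w} ue=∅
  n2: def={w} ue={n,w}
  n3: def={j,n,w} ue=∅
  n4: def={c,n} ue={n}

Backward fixpoint:
  n0: in=∅ out=∅
  n1: in=∅ out={n,w}
  n2: in={n,w} out=∅
  n3: in=∅ out={n}
  n4: in={n} out=∅

Interference:
  c — {n}
  j — {n,w}
  k — ∅
  n — {c,j,w}
  w — {j,n}

Colouring:
  lower bound: {j,n,w} mutually conflict ⇒ χ ≥ 3
  assign c→R1 j→R1 k→R0 n→R0 w→R2 — no edge inside a register ⇒ χ ≤ 3
  χ = 3

Answer: 3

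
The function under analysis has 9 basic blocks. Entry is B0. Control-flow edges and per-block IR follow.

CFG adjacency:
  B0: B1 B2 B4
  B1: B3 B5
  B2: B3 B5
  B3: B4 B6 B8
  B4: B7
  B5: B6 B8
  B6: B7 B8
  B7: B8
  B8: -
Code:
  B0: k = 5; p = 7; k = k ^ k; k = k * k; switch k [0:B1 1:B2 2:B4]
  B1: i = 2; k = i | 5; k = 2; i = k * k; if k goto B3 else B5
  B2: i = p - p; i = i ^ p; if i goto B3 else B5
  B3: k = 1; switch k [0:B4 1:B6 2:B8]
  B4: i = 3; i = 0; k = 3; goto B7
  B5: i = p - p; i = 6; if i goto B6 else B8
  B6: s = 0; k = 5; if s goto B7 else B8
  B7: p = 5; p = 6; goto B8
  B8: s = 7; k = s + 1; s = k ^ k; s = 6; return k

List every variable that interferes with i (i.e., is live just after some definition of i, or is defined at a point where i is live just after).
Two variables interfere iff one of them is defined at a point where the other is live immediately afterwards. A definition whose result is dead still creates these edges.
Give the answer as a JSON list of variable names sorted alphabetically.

Answer: ["k", "p"]

Derivation:
def/use:
  B0 def {k,p} use ∅
  B1 def {i,k} use ∅
  B2 def {i} use {p}
  B3 def {k} use ∅
  B4 def {i,k} use ∅
  B5 def {i} use {p}
  B6 def {k,s} use ∅
  B7 def {p} use ∅
  B8 def {k,s} use ∅

Backward fixpoint:
  B0 li=∅ lo={p}
  B1 li={p} lo={p}
  B2 li={p} lo={p}
  B3 li=∅ lo=∅
  B4 li=∅ lo=∅
  B5 li={p} lo=∅
  B6 li=∅ lo=∅
  B7 li=∅ lo=∅
  B8 li=∅ lo=∅

Interfere edges:
  i: {k,p}
  k: {i,p,s}
  p: {i,k}
  s: {k}

N(i) = ["k", "p"]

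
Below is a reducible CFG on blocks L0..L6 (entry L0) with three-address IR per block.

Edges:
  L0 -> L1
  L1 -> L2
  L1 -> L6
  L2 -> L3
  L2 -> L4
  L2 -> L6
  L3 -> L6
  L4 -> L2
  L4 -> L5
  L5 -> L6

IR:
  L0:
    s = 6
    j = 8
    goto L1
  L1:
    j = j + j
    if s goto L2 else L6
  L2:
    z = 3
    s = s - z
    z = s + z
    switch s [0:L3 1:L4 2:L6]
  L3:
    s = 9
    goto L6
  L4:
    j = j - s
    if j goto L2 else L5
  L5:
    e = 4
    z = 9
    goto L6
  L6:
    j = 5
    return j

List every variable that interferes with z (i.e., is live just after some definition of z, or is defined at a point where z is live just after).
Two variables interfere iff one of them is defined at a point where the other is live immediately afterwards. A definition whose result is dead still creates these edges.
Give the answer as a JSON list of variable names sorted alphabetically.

Answer: ["j", "s"]

Analysis:
Block summaries:
  L0: {j,s} / ∅
  L1: {j} / {j,s}
  L2: {s,z} / {s}
  L3: {s} / ∅
  L4: {j} / {j,s}
  L5: {e,z} / ∅
  L6: {j} / ∅

Backward fixpoint:
  L0: in=∅ out={j,s}
  L1: in={j,s} out={j,s}
  L2: in={j,s} out={j,s}
  L3: in=∅ out=∅
  L4: in={j,s} out={j,s}
  L5: in=∅ out=∅
  L6: in=∅ out=∅

Interference:
  e — ∅
  j — {s,z}
  s — {j,z}
  z — {j,s}

N(z) = ["j", "s"]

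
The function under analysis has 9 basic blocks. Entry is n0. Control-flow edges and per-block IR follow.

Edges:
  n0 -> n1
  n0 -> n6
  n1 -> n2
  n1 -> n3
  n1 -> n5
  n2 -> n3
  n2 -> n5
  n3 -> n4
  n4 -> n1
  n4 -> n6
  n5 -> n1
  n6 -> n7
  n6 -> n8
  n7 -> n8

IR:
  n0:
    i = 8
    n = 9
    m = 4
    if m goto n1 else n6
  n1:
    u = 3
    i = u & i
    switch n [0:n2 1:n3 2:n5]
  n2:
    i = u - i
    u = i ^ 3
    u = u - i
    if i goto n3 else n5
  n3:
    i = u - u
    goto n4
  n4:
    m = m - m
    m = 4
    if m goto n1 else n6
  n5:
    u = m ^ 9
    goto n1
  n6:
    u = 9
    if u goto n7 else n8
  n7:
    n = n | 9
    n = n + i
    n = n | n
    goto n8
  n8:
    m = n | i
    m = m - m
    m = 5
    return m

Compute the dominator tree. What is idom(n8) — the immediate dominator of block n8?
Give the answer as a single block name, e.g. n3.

Answer: n6

Derivation:
idom tree: n1←n0 n2←n1 n3←n1 n4←n3 n5←n1 n6←n0 n7←n6 n8←n6
Dom at joins:
  n1: preds {n0,n4,n5}: {n0} ∩ {n0,n1,n3,n4} ∩ {n0,n1,n5} = {n0}; idom=n0
  n3: preds {n1,n2}: {n0,n1} ∩ {n0,n1,n2} = {n0,n1}; idom=n1
  n5: preds {n1,n2}: {n0,n1} ∩ {n0,n1,n2} = {n0,n1}; idom=n1
  n6: preds {n0,n4}: {n0} ∩ {n0,n1,n3,n4} = {n0}; idom=n0
  n8: preds {n6,n7}: {n0,n6} ∩ {n0,n6,n7} = {n0,n6}; idom=n6

idom(n8) = n6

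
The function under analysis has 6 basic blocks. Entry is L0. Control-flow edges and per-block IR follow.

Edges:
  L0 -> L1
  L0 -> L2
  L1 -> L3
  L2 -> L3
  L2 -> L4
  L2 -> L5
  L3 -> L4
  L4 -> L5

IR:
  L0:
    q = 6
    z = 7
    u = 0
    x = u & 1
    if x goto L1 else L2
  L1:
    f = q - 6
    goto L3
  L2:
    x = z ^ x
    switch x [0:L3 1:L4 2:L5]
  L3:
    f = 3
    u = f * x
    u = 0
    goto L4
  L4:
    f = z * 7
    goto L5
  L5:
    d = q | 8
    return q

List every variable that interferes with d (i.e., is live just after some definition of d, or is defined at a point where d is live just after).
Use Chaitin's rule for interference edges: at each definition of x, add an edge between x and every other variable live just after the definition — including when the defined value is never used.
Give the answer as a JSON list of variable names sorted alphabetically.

Answer: ["q"]

Analysis:
def/use:
  L0 def {q,u,x,z} use ∅
  L1 def {f} use {q}
  L2 def {x} use {x,z}
  L3 def {f,u} use {x}
  L4 def {f} use {z}
  L5 def {d} use {q}

Live sets:
  L0: in=∅ out={q,x,z}
  L1: in={q,x,z} out={q,x,z}
  L2: in={q,x,z} out={q,x,z}
  L3: in={q,x,z} out={q,z}
  L4: in={q,z} out={q}
  L5: in={q} out=∅

Conflict graph:
  d — {q}
  f — {q,x,z}
  q — {d,f,u,x,z}
  u — {q,z}
  x — {f,q,z}
  z — {f,q,u,x}

N(d) = ["q"]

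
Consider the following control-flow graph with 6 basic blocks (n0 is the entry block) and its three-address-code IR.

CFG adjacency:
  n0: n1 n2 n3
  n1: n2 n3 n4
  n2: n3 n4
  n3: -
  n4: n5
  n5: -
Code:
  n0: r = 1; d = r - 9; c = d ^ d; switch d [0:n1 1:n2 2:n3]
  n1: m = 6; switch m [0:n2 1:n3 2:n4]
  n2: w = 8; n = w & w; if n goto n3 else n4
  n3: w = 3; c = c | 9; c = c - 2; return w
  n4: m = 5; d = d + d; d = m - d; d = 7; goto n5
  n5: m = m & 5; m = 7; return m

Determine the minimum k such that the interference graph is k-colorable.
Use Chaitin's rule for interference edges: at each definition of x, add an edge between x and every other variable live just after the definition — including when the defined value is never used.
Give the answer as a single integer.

def/use:
  n0: def={c,d,r} ue=∅
  n1: def={m} ue=∅
  n2: def={n,w} ue=∅
  n3: def={c,w} ue={c}
  n4: def={d,m} ue={d}
  n5: def={m} ue={m}

Live sets:
  n0: in=∅ out={c,d}
  n1: in={c,d} out={c,d}
  n2: in={c,d} out={c,d}
  n3: in={c} out=∅
  n4: in={d} out={m}
  n5: in={m} out=∅

Interference:
  c: {d,m,n,w}
  d: {c,m,n,w}
  m: {c,d}
  n: {c,d}
  r: ∅
  w: {c,d}

Registers:
  lower bound: {c,d,m} mutually conflict ⇒ χ ≥ 3
  assign c→c0 d→c1 m→c2 n→c2 r→c0 w→c2 — no edge inside a register ⇒ χ ≤ 3
  χ = 3

Answer: 3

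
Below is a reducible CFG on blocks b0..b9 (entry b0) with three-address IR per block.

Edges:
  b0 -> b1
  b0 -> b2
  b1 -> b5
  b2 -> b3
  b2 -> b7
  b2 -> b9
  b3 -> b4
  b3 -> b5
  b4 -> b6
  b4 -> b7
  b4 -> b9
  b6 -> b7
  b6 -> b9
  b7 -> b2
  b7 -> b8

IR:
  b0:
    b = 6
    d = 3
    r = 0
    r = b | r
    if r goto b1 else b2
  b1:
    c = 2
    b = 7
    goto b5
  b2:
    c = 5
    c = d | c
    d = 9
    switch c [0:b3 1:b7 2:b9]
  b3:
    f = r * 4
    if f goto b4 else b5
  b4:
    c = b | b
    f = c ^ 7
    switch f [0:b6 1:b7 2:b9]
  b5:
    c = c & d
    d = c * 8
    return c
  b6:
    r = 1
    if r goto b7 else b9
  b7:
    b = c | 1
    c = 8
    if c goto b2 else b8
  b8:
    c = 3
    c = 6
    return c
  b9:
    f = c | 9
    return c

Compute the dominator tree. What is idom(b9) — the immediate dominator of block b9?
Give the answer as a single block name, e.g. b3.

Answer: b2

Working:
idom tree: b1←b0 b2←b0 b3←b2 b4←b3 b5←b0 b6←b4 b7←b2 b8←b7 b9←b2
Join-block Dom:
  b2: preds {b0,b7}: {b0} ∩ {b0,b2,b7} = {b0}; idom=b0
  b5: preds {b1,b3}: {b0,b1} ∩ {b0,b2,b3} = {b0}; idom=b0
  b7: preds {b2,b4,b6}: {b0,b2} ∩ {b0,b2,b3,b4} ∩ {b0,b2,b3,b4,b6} = {b0,b2}; idom=b2
  b9: preds {b2,b4,b6}: {b0,b2} ∩ {b0,b2,b3,b4} ∩ {b0,b2,b3,b4,b6} = {b0,b2}; idom=b2

idom(b9) = b2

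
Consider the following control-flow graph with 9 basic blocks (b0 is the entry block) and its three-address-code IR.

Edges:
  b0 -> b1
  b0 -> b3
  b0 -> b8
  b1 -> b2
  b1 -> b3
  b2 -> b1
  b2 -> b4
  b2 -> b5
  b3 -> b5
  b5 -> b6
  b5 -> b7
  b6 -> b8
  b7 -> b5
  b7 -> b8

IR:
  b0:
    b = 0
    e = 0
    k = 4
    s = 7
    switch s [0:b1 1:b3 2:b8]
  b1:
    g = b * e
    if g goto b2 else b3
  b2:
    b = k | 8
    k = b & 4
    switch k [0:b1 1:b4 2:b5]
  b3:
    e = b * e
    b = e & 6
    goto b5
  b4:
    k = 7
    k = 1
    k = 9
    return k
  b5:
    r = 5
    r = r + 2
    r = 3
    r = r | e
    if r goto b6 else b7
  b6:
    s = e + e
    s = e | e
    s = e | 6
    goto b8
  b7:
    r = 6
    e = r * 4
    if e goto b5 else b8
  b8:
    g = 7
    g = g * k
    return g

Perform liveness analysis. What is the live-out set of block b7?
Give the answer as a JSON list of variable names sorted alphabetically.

Answer: ["e", "k"]

Working:
def/use:
  b0: def={b,e,k,s} ue=∅
  b1: def={g} ue={b,e}
  b2: def={b,k} ue={k}
  b3: def={b,e} ue={b,e}
  b4: def={k} ue=∅
  b5: def={r} ue={e}
  b6: def={s} ue={e}
  b7: def={e,r} ue=∅
  b8: def={g} ue={k}

Backward fixpoint:
  b0: in=∅ out={b,e,k}
  b1: in={b,e,k} out={b,e,k}
  b2: in={e,k} out={b,e,k}
  b3: in={b,e,k} out={e,k}
  b4: in=∅ out=∅
  b5: in={e,k} out={e,k}
  b6: in={e,k} out={k}
  b7: in={k} out={e,k}
  b8: in={k} out=∅

live-out(b7) = ["e", "k"]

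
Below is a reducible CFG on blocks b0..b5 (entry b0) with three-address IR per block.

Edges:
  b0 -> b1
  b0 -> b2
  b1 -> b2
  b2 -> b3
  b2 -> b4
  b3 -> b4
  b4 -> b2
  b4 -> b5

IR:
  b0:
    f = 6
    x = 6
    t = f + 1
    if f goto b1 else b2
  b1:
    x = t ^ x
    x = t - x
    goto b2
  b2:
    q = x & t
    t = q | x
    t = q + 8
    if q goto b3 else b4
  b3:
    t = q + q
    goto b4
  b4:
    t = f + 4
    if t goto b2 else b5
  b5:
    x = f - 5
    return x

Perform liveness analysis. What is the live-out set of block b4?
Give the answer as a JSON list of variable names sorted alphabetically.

Answer: ["f", "t", "x"]

Analysis:
Block summaries:
  b0 def {f,t,x} use ∅
  b1 def {x} use {t,x}
  b2 def {q,t} use {t,x}
  b3 def {t} use {q}
  b4 def {t} use {f}
  b5 def {x} use {f}

Backward fixpoint:
  b0 li=∅ lo={f,t,x}
  b1 li={f,t,x} lo={f,t,x}
  b2 li={f,t,x} lo={f,q,x}
  b3 li={f,q,x} lo={f,x}
  b4 li={f,x} lo={f,t,x}
  b5 li={f} lo=∅

live-out(b4) = ["f", "t", "x"]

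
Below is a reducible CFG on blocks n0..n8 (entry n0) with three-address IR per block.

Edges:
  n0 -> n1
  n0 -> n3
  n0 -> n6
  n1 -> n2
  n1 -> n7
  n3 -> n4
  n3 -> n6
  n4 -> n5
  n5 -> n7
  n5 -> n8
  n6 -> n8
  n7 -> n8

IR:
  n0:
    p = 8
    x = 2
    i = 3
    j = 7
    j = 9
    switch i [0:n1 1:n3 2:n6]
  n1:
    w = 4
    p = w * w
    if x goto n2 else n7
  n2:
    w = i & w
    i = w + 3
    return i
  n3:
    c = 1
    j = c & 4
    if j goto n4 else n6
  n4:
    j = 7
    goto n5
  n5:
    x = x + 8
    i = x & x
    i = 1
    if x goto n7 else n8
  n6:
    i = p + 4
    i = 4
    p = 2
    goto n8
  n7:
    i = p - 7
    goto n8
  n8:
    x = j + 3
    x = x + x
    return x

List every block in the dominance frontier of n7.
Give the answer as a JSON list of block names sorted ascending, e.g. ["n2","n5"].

Answer: ["n8"]

Derivation:
idom tree: n1←n0 n2←n1 n3←n0 n4←n3 n5←n4 n6←n0 n7←n0 n8←n0
Dom∩ at merges:
  n6: preds {n0,n3}: {n0} ∩ {n0,n3} = {n0}; idom=n0
  n7: preds {n1,n5}: {n0,n1} ∩ {n0,n3,n4,n5} = {n0}; idom=n0
  n8: preds {n5,n6,n7}: {n0,n3,n4,n5} ∩ {n0,n6} ∩ {n0,n7} = {n0}; idom=n0

DF derivation:
  join n6 pred n0: · stop@n0
  join n6 pred n3: n3 stop@n0
  join n7 pred n1: n1 stop@n0
  join n7 pred n5: n5→n4→n3 stop@n0
  join n8 pred n5: n5→n4→n3 stop@n0
  join n8 pred n6: n6 stop@n0
  join n8 pred n7: n7 stop@n0
  n0: DF=∅
  n1: DF={n7}
  n2: DF=∅
  n3: DF={n6,n7,n8}
  n4: DF={n7,n8}
  n5: DF={n7,n8}
  n6: DF={n8}
  n7: DF={n8}
  n8: DF=∅

DF(n7) = ["n8"]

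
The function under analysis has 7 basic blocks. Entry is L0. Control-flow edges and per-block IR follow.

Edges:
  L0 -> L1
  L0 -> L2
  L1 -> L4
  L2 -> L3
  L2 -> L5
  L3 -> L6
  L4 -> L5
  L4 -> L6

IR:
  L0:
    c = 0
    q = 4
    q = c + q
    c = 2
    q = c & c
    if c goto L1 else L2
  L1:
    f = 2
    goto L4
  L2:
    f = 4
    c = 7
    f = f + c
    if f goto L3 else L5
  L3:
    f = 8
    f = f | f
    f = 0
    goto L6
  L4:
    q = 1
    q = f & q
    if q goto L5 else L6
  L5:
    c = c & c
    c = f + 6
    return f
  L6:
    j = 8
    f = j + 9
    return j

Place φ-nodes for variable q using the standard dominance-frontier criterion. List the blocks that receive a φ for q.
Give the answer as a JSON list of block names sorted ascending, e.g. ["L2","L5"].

Answer: ["L5", "L6"]

Derivation:
idom tree: L1←L0 L2←L0 L3←L2 L4←L1 L5←L0 L6←L0
Join-block Dom:
  L5: preds {L2,L4}: {L0,L2} ∩ {L0,L1,L4} = {L0}; idom=L0
  L6: preds {L3,L4}: {L0,L2,L3} ∩ {L0,L1,L4} = {L0}; idom=L0

DF walk-up:
  join L5 pred L2: L2 stop@L0
  join L5 pred L4: L4→L1 stop@L0
  join L6 pred L3: L3→L2 stop@L0
  join L6 pred L4: L4→L1 stop@L0
  DF(L0)=∅
  DF(L1)={L5,L6}
  DF(L2)={L5,L6}
  DF(L3)={L6}
  DF(L4)={L5,L6}
  DF(L5)=∅
  DF(L6)=∅

φ for q: defs {L0,L4}
  DF⁺ = {L5,L6}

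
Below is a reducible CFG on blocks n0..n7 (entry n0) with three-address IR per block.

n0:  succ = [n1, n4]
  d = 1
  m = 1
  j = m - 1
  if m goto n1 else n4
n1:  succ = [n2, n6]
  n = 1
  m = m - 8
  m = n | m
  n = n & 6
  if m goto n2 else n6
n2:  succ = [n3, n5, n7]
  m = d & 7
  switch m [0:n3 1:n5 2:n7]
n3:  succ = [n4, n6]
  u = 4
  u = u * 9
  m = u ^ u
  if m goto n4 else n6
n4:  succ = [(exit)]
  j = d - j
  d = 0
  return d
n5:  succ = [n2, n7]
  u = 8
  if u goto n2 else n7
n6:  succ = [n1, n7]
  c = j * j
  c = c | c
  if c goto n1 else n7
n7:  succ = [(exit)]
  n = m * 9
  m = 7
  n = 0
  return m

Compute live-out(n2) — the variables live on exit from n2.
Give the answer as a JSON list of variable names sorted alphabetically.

Per-block:
  n0: def={d,j,m} ue=∅
  n1: def={m,n} ue={m}
  n2: def={m} ue={d}
  n3: def={m,u} ue=∅
  n4: def={d,j} ue={d,j}
  n5: def={u} ue=∅
  n6: def={c} ue={j}
  n7: def={m,n} ue={m}

Live sets:
  live n0: ∅→{d,j,m}
  live n1: {d,j,m}→{d,j,m}
  live n2: {d,j}→{d,j,m}
  live n3: {d,j}→{d,j,m}
  live n4: {d,j}→∅
  live n5: {d,j,m}→{d,j,m}
  live n6: {d,j,m}→{d,j,m}
  live n7: {m}→∅

live-out(n2) = ["d", "j", "m"]

Answer: ["d", "j", "m"]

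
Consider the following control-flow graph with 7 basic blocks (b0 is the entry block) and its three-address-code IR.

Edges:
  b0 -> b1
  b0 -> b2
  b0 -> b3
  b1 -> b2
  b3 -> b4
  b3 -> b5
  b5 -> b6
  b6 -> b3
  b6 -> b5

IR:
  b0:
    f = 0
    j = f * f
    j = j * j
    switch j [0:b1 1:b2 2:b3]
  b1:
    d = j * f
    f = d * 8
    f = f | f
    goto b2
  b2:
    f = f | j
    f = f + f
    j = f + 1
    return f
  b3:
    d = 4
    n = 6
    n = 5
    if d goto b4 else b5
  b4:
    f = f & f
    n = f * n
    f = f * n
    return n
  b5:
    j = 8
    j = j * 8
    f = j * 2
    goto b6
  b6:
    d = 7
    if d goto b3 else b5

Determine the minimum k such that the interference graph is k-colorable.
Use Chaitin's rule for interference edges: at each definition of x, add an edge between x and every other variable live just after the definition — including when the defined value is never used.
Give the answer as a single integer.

Block summaries:
  b0: def={f,j} ue=∅
  b1: def={d,f} ue={f,j}
  b2: def={f,j} ue={f,j}
  b3: def={d,n} ue=∅
  b4: def={f,n} ue={f,n}
  b5: def={f,j} ue=∅
  b6: def={d} ue=∅

Backward fixpoint:
  b0: in=∅ out={f,j}
  b1: in={f,j} out={f,j}
  b2: in={f,j} out=∅
  b3: in={f} out={f,n}
  b4: in={f,n} out=∅
  b5: in=∅ out={f}
  b6: in={f} out={f}

Conflict graph:
  d: {f,j,n}
  f: {d,j,n}
  j: {d,f}
  n: {d,f}

Chromatic number:
  lower bound: {d,f,j} mutually conflict ⇒ χ ≥ 3
  3-colouring: R0={d}  R1={f}  R2={j,n}
  χ = 3

Answer: 3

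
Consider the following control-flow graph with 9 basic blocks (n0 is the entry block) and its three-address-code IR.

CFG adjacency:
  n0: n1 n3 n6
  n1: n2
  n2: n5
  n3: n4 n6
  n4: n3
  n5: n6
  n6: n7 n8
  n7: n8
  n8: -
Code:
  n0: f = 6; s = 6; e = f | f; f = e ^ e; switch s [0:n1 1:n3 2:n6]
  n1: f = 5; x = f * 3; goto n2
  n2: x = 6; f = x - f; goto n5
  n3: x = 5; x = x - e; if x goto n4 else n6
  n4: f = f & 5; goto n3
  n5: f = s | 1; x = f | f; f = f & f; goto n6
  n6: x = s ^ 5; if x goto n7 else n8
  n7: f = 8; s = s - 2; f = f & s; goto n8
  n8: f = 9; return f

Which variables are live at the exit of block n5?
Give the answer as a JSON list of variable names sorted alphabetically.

Answer: ["s"]

Working:
Block summaries:
  n0: {e,f,s} / ∅
  n1: {f,x} / ∅
  n2: {f,x} / {f}
  n3: {x} / {e}
  n4: {f} / {f}
  n5: {f,x} / {s}
  n6: {x} / {s}
  n7: {f,s} / {s}
  n8: {f} / ∅

Liveness:
  n0 li=∅ lo={e,f,s}
  n1 li={s} lo={f,s}
  n2 li={f,s} lo={s}
  n3 li={e,f,s} lo={e,f,s}
  n4 li={e,f,s} lo={e,f,s}
  n5 li={s} lo={s}
  n6 li={s} lo={s}
  n7 li={s} lo=∅
  n8 li=∅ lo=∅

live-out(n5) = ["s"]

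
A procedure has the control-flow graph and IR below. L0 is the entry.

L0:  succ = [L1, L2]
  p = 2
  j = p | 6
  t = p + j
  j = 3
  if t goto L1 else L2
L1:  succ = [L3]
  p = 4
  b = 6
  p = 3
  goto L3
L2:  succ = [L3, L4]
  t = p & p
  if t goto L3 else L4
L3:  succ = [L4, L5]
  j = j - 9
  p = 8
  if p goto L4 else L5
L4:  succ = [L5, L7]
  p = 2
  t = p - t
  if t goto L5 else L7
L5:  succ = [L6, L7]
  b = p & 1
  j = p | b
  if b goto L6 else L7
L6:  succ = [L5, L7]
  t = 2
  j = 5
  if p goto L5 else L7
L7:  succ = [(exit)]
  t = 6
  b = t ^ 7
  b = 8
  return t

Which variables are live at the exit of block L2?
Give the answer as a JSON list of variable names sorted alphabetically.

def/use:
  L0: {j,p,t} / ∅
  L1: {b,p} / ∅
  L2: {t} / {p}
  L3: {j,p} / {j}
  L4: {p,t} / {t}
  L5: {b,j} / {p}
  L6: {j,t} / {p}
  L7: {b,t} / ∅

Live sets:
  L0 li=∅ lo={j,p,t}
  L1 li={j,t} lo={j,t}
  L2 li={j,p} lo={j,t}
  L3 li={j,t} lo={p,t}
  L4 li={t} lo={p}
  L5 li={p} lo={p}
  L6 li={p} lo={p}
  L7 li=∅ lo=∅

live-out(L2) = ["j", "t"]

Answer: ["j", "t"]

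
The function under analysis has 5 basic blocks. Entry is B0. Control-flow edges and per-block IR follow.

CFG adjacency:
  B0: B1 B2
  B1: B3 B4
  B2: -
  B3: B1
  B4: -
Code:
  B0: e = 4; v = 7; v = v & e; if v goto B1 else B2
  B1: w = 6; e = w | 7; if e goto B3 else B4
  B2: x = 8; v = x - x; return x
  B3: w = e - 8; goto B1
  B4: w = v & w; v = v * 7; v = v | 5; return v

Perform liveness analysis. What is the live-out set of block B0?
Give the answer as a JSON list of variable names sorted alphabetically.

Per-block:
  B0 def {e,v} use ∅
  B1 def {e,w} use ∅
  B2 def {v,x} use ∅
  B3 def {w} use {e}
  B4 def {v,w} use {v,w}

Liveness:
  B0: in=∅ out={v}
  B1: in={v} out={e,v,w}
  B2: in=∅ out=∅
  B3: in={e,v} out={v}
  B4: in={v,w} out=∅

live-out(B0) = ["v"]

Answer: ["v"]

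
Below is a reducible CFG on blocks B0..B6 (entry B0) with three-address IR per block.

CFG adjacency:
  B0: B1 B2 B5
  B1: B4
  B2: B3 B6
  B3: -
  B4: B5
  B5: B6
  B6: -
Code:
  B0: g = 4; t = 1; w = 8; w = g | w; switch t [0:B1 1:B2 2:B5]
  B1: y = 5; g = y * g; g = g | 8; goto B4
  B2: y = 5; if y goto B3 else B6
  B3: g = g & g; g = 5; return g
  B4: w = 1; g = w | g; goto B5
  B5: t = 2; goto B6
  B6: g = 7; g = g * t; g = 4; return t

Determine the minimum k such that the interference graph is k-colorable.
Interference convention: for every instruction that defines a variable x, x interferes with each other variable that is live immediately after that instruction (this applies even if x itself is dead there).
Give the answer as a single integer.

Answer: 3

Working:
Per-block:
  B0 def {g,t,w} use ∅
  B1 def {g,y} use {g}
  B2 def {y} use ∅
  B3 def {g} use {g}
  B4 def {g,w} use {g}
  B5 def {t} use ∅
  B6 def {g} use {t}

Liveness:
  B0: in=∅ out={g,t}
  B1: in={g} out={g}
  B2: in={g,t} out={g,t}
  B3: in={g} out=∅
  B4: in={g} out=∅
  B5: in=∅ out={t}
  B6: in={t} out=∅

Interference:
  g↔{t,w,y}
  t↔{g,w,y}
  w↔{g,t}
  y↔{g,t}

Registers:
  clique {g,t,w} ⇒ need ≥ 3
  assign g→R0 t→R1 w→R2 y→R2 — no edge inside a register ⇒ χ ≤ 3
  χ = 3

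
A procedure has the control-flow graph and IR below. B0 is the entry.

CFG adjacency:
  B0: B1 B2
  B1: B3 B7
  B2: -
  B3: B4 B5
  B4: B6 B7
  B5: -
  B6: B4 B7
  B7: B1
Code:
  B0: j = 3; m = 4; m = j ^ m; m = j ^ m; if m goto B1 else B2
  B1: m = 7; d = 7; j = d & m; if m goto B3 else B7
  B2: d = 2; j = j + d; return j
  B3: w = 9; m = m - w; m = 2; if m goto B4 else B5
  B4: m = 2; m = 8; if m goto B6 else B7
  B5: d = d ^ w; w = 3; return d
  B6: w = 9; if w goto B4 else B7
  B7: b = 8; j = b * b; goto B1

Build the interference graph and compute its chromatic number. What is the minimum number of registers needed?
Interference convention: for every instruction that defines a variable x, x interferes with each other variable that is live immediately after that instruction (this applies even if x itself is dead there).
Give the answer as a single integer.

def/use:
  B0: {j,m} / ∅
  B1: {d,j,m} / ∅
  B2: {d,j} / {j}
  B3: {m,w} / {m}
  B4: {m} / ∅
  B5: {d,w} / {d,w}
  B6: {w} / ∅
  B7: {b,j} / ∅

Liveness:
  B0 li=∅ lo={j}
  B1 li=∅ lo={d,m}
  B2 li={j} lo=∅
  B3 li={d,m} lo={d,w}
  B4 li=∅ lo=∅
  B5 li={d,w} lo=∅
  B6 li=∅ lo=∅
  B7 li=∅ lo=∅

Interfere edges:
  b: ∅
  d: {j,m,w}
  j: {d,m}
  m: {d,j,w}
  w: {d,m}

Chromatic number:
  {d,j,m} pairwise interfere (3-clique) ⇒ χ ≥ 3
  assign b→r0 d→r0 j→r2 m→r1 w→r2 — no edge inside a register ⇒ χ ≤ 3
  χ = 3

Answer: 3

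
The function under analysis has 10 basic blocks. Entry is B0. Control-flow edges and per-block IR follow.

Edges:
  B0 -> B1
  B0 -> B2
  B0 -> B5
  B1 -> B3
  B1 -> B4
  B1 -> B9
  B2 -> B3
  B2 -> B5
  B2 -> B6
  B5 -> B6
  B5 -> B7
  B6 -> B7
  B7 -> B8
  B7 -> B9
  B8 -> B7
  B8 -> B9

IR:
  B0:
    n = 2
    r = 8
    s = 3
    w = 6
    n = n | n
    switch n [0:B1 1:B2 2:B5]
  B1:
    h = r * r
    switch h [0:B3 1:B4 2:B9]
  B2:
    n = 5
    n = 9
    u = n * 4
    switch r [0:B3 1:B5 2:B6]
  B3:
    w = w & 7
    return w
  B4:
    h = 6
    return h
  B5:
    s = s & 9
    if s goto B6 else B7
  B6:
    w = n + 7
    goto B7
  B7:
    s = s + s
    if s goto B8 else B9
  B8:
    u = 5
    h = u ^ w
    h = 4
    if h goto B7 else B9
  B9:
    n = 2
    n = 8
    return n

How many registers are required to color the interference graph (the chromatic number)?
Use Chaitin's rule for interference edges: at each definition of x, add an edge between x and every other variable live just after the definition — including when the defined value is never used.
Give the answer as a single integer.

Block summaries:
  B0: def={n,r,s,w} ue=∅
  B1: def={h} ue={r}
  B2: def={n,u} ue={r}
  B3: def={w} ue={w}
  B4: def={h} ue=∅
  B5: def={s} ue={s}
  B6: def={w} ue={n}
  B7: def={s} ue={s}
  B8: def={h,u} ue={w}
  B9: def={n} ue=∅

Backward fixpoint:
  live B0: ∅→{n,r,s,w}
  live B1: {r,w}→{w}
  live B2: {r,s,w}→{n,s,w}
  live B3: {w}→∅
  live B4: ∅→∅
  live B5: {n,s,w}→{n,s,w}
  live B6: {n,s}→{s,w}
  live B7: {s,w}→{s,w}
  live B8: {s,w}→{s,w}
  live B9: ∅→∅

Interfere edges:
  h: {s,w}
  n: {r,s,u,w}
  r: {n,s,u,w}
  s: {h,n,r,u,w}
  u: {n,r,s,w}
  w: {h,n,r,s,u}

Registers:
  clique {n,r,s,u,w} ⇒ need ≥ 5
  5-colouring: R0={s}  R1={w}  R2={h,n}  R3={r}  R4={u}
  χ = 5

Answer: 5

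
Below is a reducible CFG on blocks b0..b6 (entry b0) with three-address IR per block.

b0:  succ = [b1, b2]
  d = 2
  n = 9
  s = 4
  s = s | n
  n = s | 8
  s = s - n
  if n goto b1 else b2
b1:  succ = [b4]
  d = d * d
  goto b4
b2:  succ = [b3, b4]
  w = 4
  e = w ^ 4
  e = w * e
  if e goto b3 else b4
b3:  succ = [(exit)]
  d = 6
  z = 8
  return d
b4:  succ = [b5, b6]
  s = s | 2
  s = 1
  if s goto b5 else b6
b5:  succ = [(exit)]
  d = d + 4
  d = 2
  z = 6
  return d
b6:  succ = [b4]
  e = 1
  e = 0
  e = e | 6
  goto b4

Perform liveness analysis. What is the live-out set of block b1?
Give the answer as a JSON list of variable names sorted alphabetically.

Per-block:
  b0: def={d,n,s} ue=∅
  b1: def={d} ue={d}
  b2: def={e,w} ue=∅
  b3: def={d,z} ue=∅
  b4: def={s} ue={s}
  b5: def={d,z} ue={d}
  b6: def={e} ue=∅

Live sets:
  live b0: ∅→{d,s}
  live b1: {d,s}→{d,s}
  live b2: {d,s}→{d,s}
  live b3: ∅→∅
  live b4: {d,s}→{d,s}
  live b5: {d}→∅
  live b6: {d,s}→{d,s}

live-out(b1) = ["d", "s"]

Answer: ["d", "s"]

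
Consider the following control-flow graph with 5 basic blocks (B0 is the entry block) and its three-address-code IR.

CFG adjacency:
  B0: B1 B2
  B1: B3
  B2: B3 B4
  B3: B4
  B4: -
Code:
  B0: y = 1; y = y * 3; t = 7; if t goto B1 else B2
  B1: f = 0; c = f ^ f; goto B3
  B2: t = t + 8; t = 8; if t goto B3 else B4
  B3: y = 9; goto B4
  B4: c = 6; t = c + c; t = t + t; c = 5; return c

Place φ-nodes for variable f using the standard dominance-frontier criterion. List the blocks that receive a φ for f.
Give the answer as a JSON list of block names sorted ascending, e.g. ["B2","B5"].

Answer: ["B3", "B4"]

Working:
idom tree: B1←B0 B2←B0 B3←B0 B4←B0
Dom∩ at merges:
  B3: preds {B1,B2}: {B0,B1} ∩ {B0,B2} = {B0}; idom=B0
  B4: preds {B2,B3}: {B0,B2} ∩ {B0,B3} = {B0}; idom=B0

Frontier:
  B3←B1: walk B1 to B0
  B3←B2: walk B2 to B0
  B4←B2: walk B2 to B0
  B4←B3: walk B3 to B0
  B0 → ∅
  B1 → {B3}
  B2 → {B3,B4}
  B3 → {B4}
  B4 → ∅

φ for f: defs {B1}
  DF⁺ = {B3,B4}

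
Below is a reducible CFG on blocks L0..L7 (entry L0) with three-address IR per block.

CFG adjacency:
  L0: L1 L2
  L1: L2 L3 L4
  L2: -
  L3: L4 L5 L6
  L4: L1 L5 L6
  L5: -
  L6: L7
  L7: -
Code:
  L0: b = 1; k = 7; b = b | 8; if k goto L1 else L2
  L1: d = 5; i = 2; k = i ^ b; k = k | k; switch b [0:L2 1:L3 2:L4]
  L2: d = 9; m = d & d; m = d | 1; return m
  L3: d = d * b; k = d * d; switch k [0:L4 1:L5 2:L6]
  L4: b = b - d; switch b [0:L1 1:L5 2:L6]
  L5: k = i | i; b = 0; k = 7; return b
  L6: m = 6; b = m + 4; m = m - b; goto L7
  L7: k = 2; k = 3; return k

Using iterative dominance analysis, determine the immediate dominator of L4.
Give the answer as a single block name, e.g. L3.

idom tree: L1←L0 L2←L0 L3←L1 L4←L1 L5←L1 L6←L1 L7←L6
Join-block Dom:
  L1: preds {L0,L4}: {L0} ∩ {L0,L1,L4} = {L0}; idom=L0
  L2: preds {L0,L1}: {L0} ∩ {L0,L1} = {L0}; idom=L0
  L4: preds {L1,L3}: {L0,L1} ∩ {L0,L1,L3} = {L0,L1}; idom=L1
  L5: preds {L3,L4}: {L0,L1,L3} ∩ {L0,L1,L4} = {L0,L1}; idom=L1
  L6: preds {L3,L4}: {L0,L1,L3} ∩ {L0,L1,L4} = {L0,L1}; idom=L1

idom(L4) = L1

Answer: L1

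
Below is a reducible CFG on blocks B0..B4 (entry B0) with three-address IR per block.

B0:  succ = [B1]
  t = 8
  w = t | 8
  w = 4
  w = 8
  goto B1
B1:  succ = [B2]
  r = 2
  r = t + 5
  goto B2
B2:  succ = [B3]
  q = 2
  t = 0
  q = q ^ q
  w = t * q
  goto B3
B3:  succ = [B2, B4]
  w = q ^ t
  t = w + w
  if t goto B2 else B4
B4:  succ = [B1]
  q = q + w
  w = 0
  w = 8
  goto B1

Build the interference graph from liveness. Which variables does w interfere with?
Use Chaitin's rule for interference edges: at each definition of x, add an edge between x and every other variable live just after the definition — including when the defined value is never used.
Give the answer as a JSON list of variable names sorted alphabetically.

Per-block:
  B0 def {t,w} use ∅
  B1 def {r} use {t}
  B2 def {q,t,w} use ∅
  B3 def {t,w} use {q,t}
  B4 def {q,w} use {q,w}

Liveness:
  live B0: ∅→{t}
  live B1: {t}→∅
  live B2: ∅→{q,t}
  live B3: {q,t}→{q,t,w}
  live B4: {q,t,w}→{t}

Interference:
  q: {t,w}
  r: {t}
  t: {q,r,w}
  w: {q,t}

N(w) = ["q", "t"]

Answer: ["q", "t"]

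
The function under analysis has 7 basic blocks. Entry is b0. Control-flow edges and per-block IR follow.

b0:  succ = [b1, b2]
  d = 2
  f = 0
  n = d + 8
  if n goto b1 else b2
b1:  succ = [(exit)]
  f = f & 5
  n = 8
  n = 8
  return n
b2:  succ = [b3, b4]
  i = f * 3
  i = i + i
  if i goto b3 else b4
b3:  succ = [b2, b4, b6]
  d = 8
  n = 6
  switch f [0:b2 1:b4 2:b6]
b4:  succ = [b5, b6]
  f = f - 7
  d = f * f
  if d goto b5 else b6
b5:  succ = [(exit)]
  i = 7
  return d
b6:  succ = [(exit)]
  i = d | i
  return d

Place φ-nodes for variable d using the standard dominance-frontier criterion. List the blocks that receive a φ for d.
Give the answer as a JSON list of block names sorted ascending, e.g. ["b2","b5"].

Answer: ["b2", "b4", "b6"]

Working:
idom tree: b1←b0 b2←b0 b3←b2 b4←b2 b5←b4 b6←b2
Dom at joins:
  b2: preds {b0,b3}: {b0} ∩ {b0,b2,b3} = {b0}; idom=b0
  b4: preds {b2,b3}: {b0,b2} ∩ {b0,b2,b3} = {b0,b2}; idom=b2
  b6: preds {b3,b4}: {b0,b2,b3} ∩ {b0,b2,b4} = {b0,b2}; idom=b2

Frontier:
  join b2 pred b0: · stop@b0
  join b2 pred b3: b3→b2 stop@b0
  join b4 pred b2: · stop@b2
  join b4 pred b3: b3 stop@b2
  join b6 pred b3: b3 stop@b2
  join b6 pred b4: b4 stop@b2
  b0 → ∅
  b1 → ∅
  b2 → {b2}
  b3 → {b2,b4,b6}
  b4 → {b6}
  b5 → ∅
  b6 → ∅

φ for d: defs {b0,b3,b4}
  DF⁺ = {b2,b4,b6}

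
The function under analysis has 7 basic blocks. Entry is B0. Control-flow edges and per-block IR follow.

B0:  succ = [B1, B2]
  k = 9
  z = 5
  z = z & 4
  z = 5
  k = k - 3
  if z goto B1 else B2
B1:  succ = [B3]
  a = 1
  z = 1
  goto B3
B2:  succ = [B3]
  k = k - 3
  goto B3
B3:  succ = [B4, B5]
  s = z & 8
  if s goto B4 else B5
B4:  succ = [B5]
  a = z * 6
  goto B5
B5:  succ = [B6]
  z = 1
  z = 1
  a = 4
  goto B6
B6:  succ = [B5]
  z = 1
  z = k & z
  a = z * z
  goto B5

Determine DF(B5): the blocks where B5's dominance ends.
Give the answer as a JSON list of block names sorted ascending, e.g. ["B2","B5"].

idom tree: B1←B0 B2←B0 B3←B0 B4←B3 B5←B3 B6←B5
Dom∩ at merges:
  B3: preds {B1,B2}: {B0,B1} ∩ {B0,B2} = {B0}; idom=B0
  B5: preds {B3,B4,B6}: {B0,B3} ∩ {B0,B3,B4} ∩ {B0,B3,B5,B6} = {B0,B3}; idom=B3

DF derivation:
  join B3 pred B1: B1 stop@B0
  join B3 pred B2: B2 stop@B0
  join B5 pred B3: · stop@B3
  join B5 pred B4: B4 stop@B3
  join B5 pred B6: B6→B5 stop@B3
  B0: DF=∅
  B1: DF={B3}
  B2: DF={B3}
  B3: DF=∅
  B4: DF={B5}
  B5: DF={B5}
  B6: DF={B5}

DF(B5) = ["B5"]

Answer: ["B5"]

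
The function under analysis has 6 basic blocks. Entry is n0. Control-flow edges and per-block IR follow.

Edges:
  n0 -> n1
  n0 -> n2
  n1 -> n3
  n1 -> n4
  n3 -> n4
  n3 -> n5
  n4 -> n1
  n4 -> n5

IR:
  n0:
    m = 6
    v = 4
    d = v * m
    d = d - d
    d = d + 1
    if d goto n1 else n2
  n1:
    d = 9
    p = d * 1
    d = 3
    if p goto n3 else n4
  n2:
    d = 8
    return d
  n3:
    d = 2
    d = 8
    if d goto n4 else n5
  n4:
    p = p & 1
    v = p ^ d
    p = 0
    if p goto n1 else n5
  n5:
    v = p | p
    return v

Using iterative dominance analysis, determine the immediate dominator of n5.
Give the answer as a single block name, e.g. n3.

Answer: n1

Analysis:
idom tree: n1←n0 n2←n0 n3←n1 n4←n1 n5←n1
Dom at joins:
  n1: preds {n0,n4}: {n0} ∩ {n0,n1,n4} = {n0}; idom=n0
  n4: preds {n1,n3}: {n0,n1} ∩ {n0,n1,n3} = {n0,n1}; idom=n1
  n5: preds {n3,n4}: {n0,n1,n3} ∩ {n0,n1,n4} = {n0,n1}; idom=n1

idom(n5) = n1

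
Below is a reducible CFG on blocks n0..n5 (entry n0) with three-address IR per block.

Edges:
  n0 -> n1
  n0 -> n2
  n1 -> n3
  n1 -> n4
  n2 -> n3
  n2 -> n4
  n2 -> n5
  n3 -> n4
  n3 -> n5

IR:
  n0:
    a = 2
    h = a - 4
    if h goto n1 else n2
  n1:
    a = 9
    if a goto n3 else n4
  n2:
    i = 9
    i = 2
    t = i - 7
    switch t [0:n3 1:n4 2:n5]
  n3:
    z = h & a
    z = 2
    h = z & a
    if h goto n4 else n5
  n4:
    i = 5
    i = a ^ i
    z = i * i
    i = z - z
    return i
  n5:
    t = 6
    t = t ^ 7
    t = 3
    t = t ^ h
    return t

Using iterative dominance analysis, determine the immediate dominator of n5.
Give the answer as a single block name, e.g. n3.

Answer: n0

Working:
idom tree: n1←n0 n2←n0 n3←n0 n4←n0 n5←n0
Join-block Dom:
  n3: preds {n1,n2}: {n0,n1} ∩ {n0,n2} = {n0}; idom=n0
  n4: preds {n1,n2,n3}: {n0,n1} ∩ {n0,n2} ∩ {n0,n3} = {n0}; idom=n0
  n5: preds {n2,n3}: {n0,n2} ∩ {n0,n3} = {n0}; idom=n0

idom(n5) = n0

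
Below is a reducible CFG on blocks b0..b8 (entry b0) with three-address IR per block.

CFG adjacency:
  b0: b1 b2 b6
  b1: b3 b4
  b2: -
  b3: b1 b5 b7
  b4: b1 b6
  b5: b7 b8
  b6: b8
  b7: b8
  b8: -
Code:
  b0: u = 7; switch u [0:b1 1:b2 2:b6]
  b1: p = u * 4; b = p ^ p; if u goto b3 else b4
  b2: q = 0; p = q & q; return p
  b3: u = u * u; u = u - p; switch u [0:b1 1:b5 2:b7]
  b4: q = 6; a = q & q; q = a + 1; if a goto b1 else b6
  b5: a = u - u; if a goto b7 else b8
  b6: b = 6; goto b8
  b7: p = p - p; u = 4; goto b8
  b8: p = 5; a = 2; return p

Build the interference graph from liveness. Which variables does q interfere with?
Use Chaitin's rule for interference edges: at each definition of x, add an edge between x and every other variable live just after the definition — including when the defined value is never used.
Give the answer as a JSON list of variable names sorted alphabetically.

Per-block:
  b0: {u} / ∅
  b1: {b,p} / {u}
  b2: {p,q} / ∅
  b3: {u} / {p,u}
  b4: {a,q} / ∅
  b5: {a} / {u}
  b6: {b} / ∅
  b7: {p,u} / {p}
  b8: {a,p} / ∅

Live sets:
  b0 li=∅ lo={u}
  b1 li={u} lo={p,u}
  b2 li=∅ lo=∅
  b3 li={p,u} lo={p,u}
  b4 li={u} lo={u}
  b5 li={p,u} lo={p}
  b6 li=∅ lo=∅
  b7 li={p} lo=∅
  b8 li=∅ lo=∅

Interference:
  a — {p,q,u}
  b — {p,u}
  p — {a,b,u}
  q — {a,u}
  u — {a,b,p,q}

N(q) = ["a", "u"]

Answer: ["a", "u"]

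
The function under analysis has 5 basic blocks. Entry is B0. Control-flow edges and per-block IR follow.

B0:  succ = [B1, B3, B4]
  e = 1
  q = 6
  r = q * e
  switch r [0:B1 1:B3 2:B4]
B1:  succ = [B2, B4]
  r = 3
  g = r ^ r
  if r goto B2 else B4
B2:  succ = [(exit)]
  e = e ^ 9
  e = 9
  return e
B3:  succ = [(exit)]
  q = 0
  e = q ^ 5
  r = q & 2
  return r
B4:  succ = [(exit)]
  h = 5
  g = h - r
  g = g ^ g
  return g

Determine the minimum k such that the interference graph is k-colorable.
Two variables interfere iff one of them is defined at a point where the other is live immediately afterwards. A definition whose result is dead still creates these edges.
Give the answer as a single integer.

Block summaries:
  B0: def={e,q,r} ue=∅
  B1: def={g,r} ue=∅
  B2: def={e} ue={e}
  B3: def={e,q,r} ue=∅
  B4: def={g,h} ue={r}

Liveness:
  live B0: ∅→{e,r}
  live B1: {e}→{e,r}
  live B2: {e}→∅
  live B3: ∅→∅
  live B4: {r}→∅

Conflict graph:
  e: {g,q,r}
  g: {e,r}
  h: {r}
  q: {e}
  r: {e,g,h}

Registers:
  lower bound: {e,g,r} mutually conflict ⇒ χ ≥ 3
  3-colouring: c0={e,h}  c1={q,r}  c2={g}
  χ = 3

Answer: 3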